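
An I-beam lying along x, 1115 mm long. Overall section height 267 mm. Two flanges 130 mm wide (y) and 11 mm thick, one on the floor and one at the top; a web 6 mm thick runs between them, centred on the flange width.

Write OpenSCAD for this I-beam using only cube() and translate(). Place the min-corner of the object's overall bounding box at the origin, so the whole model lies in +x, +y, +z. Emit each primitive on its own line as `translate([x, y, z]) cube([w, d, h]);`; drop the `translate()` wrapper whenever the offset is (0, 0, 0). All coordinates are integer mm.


cube([1115, 130, 11]);
translate([0, 62, 11]) cube([1115, 6, 245]);
translate([0, 0, 256]) cube([1115, 130, 11]);


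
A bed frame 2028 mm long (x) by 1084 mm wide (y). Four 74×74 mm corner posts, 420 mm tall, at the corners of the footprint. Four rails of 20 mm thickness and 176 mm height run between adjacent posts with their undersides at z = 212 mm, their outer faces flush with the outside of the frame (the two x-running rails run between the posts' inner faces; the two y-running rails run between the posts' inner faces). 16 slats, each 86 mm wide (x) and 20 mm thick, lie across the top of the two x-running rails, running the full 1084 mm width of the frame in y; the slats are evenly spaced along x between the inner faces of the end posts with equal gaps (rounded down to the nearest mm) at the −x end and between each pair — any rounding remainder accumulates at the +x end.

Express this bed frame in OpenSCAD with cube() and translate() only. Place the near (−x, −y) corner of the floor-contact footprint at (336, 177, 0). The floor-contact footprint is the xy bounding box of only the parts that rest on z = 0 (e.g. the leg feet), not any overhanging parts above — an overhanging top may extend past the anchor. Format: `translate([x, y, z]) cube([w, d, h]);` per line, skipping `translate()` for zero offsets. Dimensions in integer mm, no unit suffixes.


// slat z = rail_z + rail_h = 212 + 176 = 388
// slat gap = ⌊(1880 − 16·86) / 17⌋ = 29
translate([336, 177, 0]) cube([74, 74, 420]);
translate([336, 1187, 0]) cube([74, 74, 420]);
translate([2290, 177, 0]) cube([74, 74, 420]);
translate([2290, 1187, 0]) cube([74, 74, 420]);
translate([410, 177, 212]) cube([1880, 20, 176]);
translate([410, 1241, 212]) cube([1880, 20, 176]);
translate([336, 251, 212]) cube([20, 936, 176]);
translate([2344, 251, 212]) cube([20, 936, 176]);
translate([439, 177, 388]) cube([86, 1084, 20]);
translate([554, 177, 388]) cube([86, 1084, 20]);
translate([669, 177, 388]) cube([86, 1084, 20]);
translate([784, 177, 388]) cube([86, 1084, 20]);
translate([899, 177, 388]) cube([86, 1084, 20]);
translate([1014, 177, 388]) cube([86, 1084, 20]);
translate([1129, 177, 388]) cube([86, 1084, 20]);
translate([1244, 177, 388]) cube([86, 1084, 20]);
translate([1359, 177, 388]) cube([86, 1084, 20]);
translate([1474, 177, 388]) cube([86, 1084, 20]);
translate([1589, 177, 388]) cube([86, 1084, 20]);
translate([1704, 177, 388]) cube([86, 1084, 20]);
translate([1819, 177, 388]) cube([86, 1084, 20]);
translate([1934, 177, 388]) cube([86, 1084, 20]);
translate([2049, 177, 388]) cube([86, 1084, 20]);
translate([2164, 177, 388]) cube([86, 1084, 20]);


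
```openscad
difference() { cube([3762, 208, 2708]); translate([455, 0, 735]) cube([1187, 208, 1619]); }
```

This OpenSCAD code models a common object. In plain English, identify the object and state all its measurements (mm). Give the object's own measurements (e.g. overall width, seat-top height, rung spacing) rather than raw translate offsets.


A wall 3762 mm long (x), 208 mm thick (y), 2708 mm tall, with a rectangular window opening cut through it. The opening is 1187 mm wide and 1619 mm tall; its sill is at z = 735 mm and its near (−x) edge is 455 mm from the wall's −x end. The opening passes through the full wall thickness.


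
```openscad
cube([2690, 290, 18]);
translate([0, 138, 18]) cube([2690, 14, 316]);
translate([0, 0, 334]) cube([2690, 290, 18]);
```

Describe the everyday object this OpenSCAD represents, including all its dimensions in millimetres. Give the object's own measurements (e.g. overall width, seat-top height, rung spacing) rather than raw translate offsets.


An I-beam lying along x, 2690 mm long. Overall section height 352 mm. Two flanges 290 mm wide (y) and 18 mm thick, one on the floor and one at the top; a web 14 mm thick runs between them, centred on the flange width.


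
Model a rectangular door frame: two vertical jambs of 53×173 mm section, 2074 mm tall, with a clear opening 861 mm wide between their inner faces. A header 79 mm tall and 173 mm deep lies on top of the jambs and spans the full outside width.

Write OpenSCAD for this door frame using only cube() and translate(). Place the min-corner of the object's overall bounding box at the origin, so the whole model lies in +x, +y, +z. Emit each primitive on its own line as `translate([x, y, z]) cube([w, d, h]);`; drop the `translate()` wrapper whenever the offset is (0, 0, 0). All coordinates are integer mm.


cube([53, 173, 2074]);
translate([914, 0, 0]) cube([53, 173, 2074]);
translate([0, 0, 2074]) cube([967, 173, 79]);


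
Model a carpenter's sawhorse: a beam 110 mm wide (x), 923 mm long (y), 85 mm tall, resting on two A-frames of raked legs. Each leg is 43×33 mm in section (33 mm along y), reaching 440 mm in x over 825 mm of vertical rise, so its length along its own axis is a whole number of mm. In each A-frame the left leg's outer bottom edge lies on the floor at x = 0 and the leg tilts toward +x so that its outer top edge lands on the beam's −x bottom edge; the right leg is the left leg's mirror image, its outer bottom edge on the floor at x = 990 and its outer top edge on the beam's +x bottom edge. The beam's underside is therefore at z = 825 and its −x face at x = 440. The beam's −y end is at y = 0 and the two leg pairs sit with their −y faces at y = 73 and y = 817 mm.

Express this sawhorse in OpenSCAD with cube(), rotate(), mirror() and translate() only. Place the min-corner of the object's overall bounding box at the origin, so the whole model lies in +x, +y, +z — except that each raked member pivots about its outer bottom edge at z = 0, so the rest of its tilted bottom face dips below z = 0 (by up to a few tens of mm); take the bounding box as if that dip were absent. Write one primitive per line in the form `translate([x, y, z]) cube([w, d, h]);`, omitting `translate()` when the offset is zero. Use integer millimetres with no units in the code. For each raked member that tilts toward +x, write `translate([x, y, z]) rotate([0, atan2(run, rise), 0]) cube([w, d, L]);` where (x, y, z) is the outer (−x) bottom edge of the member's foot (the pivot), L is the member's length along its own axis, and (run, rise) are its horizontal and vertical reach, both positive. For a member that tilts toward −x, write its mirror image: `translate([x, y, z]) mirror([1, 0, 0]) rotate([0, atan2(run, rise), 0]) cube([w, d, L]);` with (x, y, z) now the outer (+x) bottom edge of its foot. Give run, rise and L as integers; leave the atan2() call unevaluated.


// leg length = √(440² + 825²) = 935
// right-leg outer foot x = 2·440 + 110 = 990
// beam min-corner = (440, 0, 825)
translate([440, 0, 825]) cube([110, 923, 85]);
translate([0, 73, 0]) rotate([0, atan2(440, 825), 0]) cube([43, 33, 935]);
translate([990, 73, 0]) mirror([1, 0, 0]) rotate([0, atan2(440, 825), 0]) cube([43, 33, 935]);
translate([0, 817, 0]) rotate([0, atan2(440, 825), 0]) cube([43, 33, 935]);
translate([990, 817, 0]) mirror([1, 0, 0]) rotate([0, atan2(440, 825), 0]) cube([43, 33, 935]);


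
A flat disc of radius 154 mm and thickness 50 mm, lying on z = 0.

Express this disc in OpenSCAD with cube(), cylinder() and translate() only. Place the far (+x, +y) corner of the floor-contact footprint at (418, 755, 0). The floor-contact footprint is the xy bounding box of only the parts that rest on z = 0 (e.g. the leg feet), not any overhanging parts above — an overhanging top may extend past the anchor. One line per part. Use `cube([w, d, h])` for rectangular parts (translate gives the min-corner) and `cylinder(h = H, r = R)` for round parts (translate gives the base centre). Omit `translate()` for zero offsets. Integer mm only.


translate([264, 601, 0]) cylinder(h = 50, r = 154);


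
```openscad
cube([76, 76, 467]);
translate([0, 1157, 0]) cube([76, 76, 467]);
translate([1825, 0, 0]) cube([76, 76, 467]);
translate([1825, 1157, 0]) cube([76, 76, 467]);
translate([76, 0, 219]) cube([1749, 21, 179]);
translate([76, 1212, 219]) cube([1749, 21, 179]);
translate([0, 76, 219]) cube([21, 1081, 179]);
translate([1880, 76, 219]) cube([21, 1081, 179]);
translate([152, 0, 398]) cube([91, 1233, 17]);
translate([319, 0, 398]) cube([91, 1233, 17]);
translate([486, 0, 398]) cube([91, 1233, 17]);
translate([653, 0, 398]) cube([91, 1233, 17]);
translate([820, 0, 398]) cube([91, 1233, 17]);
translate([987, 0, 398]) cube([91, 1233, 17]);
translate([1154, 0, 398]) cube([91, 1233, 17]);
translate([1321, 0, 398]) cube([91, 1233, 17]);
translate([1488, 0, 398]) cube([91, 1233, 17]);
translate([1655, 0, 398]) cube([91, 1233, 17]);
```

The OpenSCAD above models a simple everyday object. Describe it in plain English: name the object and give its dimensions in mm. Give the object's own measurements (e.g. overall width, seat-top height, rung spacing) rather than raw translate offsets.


A bed frame 1901 mm long (x) by 1233 mm wide (y). Four 76×76 mm corner posts, 467 mm tall, at the corners of the footprint. Four rails of 21 mm thickness and 179 mm height run between adjacent posts with their undersides at z = 219 mm, their outer faces flush with the outside of the frame (the two x-running rails run between the posts' inner faces; the two y-running rails run between the posts' inner faces). 10 slats, each 91 mm wide (x) and 17 mm thick, lie across the top of the two x-running rails, running the full 1233 mm width of the frame in y; along x they sit between the end posts with a 76 mm gap after the −x posts and between neighbouring slats, leaving 79 mm before the +x posts.


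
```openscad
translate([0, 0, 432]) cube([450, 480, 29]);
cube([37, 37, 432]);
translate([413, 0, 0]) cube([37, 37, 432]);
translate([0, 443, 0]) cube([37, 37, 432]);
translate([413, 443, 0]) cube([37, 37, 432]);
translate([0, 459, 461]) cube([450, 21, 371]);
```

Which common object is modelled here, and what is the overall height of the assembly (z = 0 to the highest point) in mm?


A chair. The overall height is 832 mm.

A slab on four corner posts with a tall panel at the back — a chair. The seat slab sits at z = 432 with thickness 29, and the 371 mm backrest starts at the seat top, so the overall height is 432 + 29 + 371 = 832 mm.


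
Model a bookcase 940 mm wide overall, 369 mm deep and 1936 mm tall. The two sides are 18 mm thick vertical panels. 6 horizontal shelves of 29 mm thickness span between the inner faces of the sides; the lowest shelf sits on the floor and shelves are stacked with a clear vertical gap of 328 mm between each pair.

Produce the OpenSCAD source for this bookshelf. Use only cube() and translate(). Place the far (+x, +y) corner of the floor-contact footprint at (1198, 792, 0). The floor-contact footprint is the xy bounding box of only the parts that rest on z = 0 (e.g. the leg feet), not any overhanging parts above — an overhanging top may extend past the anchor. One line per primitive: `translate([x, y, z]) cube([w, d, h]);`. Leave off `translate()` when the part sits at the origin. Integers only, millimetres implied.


translate([258, 423, 0]) cube([18, 369, 1936]);
translate([1180, 423, 0]) cube([18, 369, 1936]);
translate([276, 423, 0]) cube([904, 369, 29]);
translate([276, 423, 357]) cube([904, 369, 29]);
translate([276, 423, 714]) cube([904, 369, 29]);
translate([276, 423, 1071]) cube([904, 369, 29]);
translate([276, 423, 1428]) cube([904, 369, 29]);
translate([276, 423, 1785]) cube([904, 369, 29]);


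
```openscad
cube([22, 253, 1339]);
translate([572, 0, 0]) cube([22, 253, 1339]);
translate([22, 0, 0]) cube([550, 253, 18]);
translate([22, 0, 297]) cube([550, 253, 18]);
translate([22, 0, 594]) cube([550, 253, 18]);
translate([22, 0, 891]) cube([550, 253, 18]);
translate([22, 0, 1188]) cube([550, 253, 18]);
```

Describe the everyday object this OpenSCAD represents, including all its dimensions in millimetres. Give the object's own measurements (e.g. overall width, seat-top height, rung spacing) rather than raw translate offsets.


An open bookshelf. Two side panels, each 22 mm thick, 253 mm deep and 1339 mm tall, stand 594 mm apart (outside-to-outside). Between them sit 5 shelves, each 18 mm thick and 253 mm deep, spanning the full gap between the sides. The bottom shelf rests on the floor (its underside at z = 0) and the clear gap between one shelf's top and the next shelf's underside is 279 mm.


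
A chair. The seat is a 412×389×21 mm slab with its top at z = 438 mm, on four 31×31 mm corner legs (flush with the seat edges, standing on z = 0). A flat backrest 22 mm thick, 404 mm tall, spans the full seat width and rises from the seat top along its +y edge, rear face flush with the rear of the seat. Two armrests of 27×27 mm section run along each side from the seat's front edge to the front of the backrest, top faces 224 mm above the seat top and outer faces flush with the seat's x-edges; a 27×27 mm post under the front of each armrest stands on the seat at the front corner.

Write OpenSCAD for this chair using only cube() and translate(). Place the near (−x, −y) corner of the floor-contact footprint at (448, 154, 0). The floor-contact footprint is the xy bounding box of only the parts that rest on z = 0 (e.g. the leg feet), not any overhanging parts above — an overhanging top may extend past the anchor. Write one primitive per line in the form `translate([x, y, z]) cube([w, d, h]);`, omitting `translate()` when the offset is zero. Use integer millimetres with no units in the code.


// leg_h = 438 - 21 = 417
// arm post h = 224 - 27 = 197
translate([448, 154, 417]) cube([412, 389, 21]);
translate([448, 154, 0]) cube([31, 31, 417]);
translate([829, 154, 0]) cube([31, 31, 417]);
translate([448, 512, 0]) cube([31, 31, 417]);
translate([829, 512, 0]) cube([31, 31, 417]);
translate([448, 521, 438]) cube([412, 22, 404]);
translate([448, 154, 635]) cube([27, 367, 27]);
translate([833, 154, 635]) cube([27, 367, 27]);
translate([448, 154, 438]) cube([27, 27, 197]);
translate([833, 154, 438]) cube([27, 27, 197]);


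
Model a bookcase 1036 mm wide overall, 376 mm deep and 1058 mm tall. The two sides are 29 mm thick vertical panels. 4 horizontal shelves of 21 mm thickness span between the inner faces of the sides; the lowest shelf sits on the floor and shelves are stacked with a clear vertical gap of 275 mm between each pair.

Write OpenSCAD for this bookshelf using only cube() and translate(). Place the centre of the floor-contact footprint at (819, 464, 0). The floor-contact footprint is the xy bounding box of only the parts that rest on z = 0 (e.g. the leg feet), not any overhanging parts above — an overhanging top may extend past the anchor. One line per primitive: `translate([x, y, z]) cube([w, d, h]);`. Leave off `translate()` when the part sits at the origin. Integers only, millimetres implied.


translate([301, 276, 0]) cube([29, 376, 1058]);
translate([1308, 276, 0]) cube([29, 376, 1058]);
translate([330, 276, 0]) cube([978, 376, 21]);
translate([330, 276, 296]) cube([978, 376, 21]);
translate([330, 276, 592]) cube([978, 376, 21]);
translate([330, 276, 888]) cube([978, 376, 21]);


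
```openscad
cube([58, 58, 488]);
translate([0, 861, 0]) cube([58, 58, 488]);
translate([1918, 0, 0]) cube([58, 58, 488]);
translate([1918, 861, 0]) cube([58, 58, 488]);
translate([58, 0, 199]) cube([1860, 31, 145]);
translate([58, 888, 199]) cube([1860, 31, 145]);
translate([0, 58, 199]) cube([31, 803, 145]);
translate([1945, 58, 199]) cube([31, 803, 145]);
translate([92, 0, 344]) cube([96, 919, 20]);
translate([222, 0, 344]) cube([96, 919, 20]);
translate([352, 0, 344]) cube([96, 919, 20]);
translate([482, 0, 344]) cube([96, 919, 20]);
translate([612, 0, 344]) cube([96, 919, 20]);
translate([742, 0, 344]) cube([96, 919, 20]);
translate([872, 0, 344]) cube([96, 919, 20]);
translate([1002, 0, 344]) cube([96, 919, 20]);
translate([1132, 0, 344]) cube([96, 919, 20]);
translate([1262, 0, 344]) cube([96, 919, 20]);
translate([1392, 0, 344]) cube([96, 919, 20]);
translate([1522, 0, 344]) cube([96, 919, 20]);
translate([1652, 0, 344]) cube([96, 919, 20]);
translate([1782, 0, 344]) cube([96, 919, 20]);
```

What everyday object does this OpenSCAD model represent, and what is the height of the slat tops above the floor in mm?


A bed frame. The slat-top height is 364 mm.

Four posts, four rails, and a row of slats — a bed frame. Slats sit on the rails at z = 199 + 145 = 344; with slat thickness 20, the top is 364 mm.


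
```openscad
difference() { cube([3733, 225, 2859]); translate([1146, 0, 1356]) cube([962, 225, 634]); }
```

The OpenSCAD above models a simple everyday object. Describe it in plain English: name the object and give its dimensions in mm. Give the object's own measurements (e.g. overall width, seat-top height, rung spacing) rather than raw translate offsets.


A wall 3733 mm long (x), 225 mm thick (y), 2859 mm tall, with a rectangular window opening cut through it. The opening is 962 mm wide and 634 mm tall; its sill is at z = 1356 mm and its near (−x) edge is 1146 mm from the wall's −x end. The opening passes through the full wall thickness.


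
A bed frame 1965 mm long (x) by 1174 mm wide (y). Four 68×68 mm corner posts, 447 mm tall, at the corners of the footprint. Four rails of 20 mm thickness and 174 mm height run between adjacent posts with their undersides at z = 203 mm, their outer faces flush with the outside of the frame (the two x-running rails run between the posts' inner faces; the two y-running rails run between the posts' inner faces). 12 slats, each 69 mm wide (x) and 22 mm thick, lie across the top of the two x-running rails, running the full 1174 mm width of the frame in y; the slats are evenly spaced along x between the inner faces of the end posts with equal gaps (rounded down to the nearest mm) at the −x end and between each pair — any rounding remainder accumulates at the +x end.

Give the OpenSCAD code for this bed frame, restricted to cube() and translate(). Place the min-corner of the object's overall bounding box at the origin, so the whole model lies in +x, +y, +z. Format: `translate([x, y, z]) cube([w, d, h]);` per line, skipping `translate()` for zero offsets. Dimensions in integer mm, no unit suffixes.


cube([68, 68, 447]);
translate([0, 1106, 0]) cube([68, 68, 447]);
translate([1897, 0, 0]) cube([68, 68, 447]);
translate([1897, 1106, 0]) cube([68, 68, 447]);
translate([68, 0, 203]) cube([1829, 20, 174]);
translate([68, 1154, 203]) cube([1829, 20, 174]);
translate([0, 68, 203]) cube([20, 1038, 174]);
translate([1945, 68, 203]) cube([20, 1038, 174]);
translate([145, 0, 377]) cube([69, 1174, 22]);
translate([291, 0, 377]) cube([69, 1174, 22]);
translate([437, 0, 377]) cube([69, 1174, 22]);
translate([583, 0, 377]) cube([69, 1174, 22]);
translate([729, 0, 377]) cube([69, 1174, 22]);
translate([875, 0, 377]) cube([69, 1174, 22]);
translate([1021, 0, 377]) cube([69, 1174, 22]);
translate([1167, 0, 377]) cube([69, 1174, 22]);
translate([1313, 0, 377]) cube([69, 1174, 22]);
translate([1459, 0, 377]) cube([69, 1174, 22]);
translate([1605, 0, 377]) cube([69, 1174, 22]);
translate([1751, 0, 377]) cube([69, 1174, 22]);


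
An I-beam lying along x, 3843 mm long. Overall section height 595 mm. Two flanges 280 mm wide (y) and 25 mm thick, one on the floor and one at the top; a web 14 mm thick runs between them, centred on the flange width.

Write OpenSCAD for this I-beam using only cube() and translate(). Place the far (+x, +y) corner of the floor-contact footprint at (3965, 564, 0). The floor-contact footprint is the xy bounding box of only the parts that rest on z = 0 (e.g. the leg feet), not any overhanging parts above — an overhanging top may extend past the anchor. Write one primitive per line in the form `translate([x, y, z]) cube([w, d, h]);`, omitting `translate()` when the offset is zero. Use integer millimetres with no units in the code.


translate([122, 284, 0]) cube([3843, 280, 25]);
translate([122, 417, 25]) cube([3843, 14, 545]);
translate([122, 284, 570]) cube([3843, 280, 25]);


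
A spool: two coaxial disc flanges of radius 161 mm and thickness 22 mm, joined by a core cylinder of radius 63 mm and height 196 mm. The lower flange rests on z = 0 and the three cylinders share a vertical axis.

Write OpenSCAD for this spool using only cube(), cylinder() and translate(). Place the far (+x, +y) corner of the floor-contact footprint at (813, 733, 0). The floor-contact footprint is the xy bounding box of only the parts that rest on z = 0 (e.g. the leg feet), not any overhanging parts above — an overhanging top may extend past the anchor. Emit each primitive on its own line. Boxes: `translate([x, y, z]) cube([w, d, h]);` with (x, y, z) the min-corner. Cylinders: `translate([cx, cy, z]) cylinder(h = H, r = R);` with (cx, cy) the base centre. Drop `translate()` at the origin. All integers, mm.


translate([652, 572, 0]) cylinder(h = 22, r = 161);
translate([652, 572, 22]) cylinder(h = 196, r = 63);
translate([652, 572, 218]) cylinder(h = 22, r = 161);


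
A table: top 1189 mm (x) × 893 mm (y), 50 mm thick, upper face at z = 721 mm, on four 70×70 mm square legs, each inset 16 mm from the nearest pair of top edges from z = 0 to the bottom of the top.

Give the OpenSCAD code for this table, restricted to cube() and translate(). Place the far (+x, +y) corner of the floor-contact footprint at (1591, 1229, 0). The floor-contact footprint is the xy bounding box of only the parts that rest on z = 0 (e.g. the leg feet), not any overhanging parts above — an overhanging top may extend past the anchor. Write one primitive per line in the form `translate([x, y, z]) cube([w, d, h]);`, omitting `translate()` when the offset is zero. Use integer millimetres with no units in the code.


// leg_h = 721 - 50 = 671
translate([418, 352, 671]) cube([1189, 893, 50]);
translate([434, 368, 0]) cube([70, 70, 671]);
translate([1521, 368, 0]) cube([70, 70, 671]);
translate([434, 1159, 0]) cube([70, 70, 671]);
translate([1521, 1159, 0]) cube([70, 70, 671]);


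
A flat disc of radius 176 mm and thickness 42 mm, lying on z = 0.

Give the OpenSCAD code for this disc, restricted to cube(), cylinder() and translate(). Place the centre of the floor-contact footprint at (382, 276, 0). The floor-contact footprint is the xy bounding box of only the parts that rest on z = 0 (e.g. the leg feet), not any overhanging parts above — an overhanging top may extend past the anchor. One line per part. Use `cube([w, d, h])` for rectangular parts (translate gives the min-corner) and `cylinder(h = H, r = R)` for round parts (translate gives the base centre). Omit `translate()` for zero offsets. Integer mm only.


translate([382, 276, 0]) cylinder(h = 42, r = 176);


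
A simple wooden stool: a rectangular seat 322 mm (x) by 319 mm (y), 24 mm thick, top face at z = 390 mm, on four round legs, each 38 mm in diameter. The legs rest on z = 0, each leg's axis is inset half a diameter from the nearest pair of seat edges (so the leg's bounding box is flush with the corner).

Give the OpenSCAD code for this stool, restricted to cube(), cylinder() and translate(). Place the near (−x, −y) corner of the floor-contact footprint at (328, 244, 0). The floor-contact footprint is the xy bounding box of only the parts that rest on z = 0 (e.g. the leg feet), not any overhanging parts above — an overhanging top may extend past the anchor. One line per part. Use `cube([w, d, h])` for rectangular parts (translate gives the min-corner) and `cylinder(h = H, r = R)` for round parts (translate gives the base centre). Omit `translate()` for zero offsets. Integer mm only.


translate([328, 244, 366]) cube([322, 319, 24]);
translate([347, 263, 0]) cylinder(h = 366, r = 19);
translate([631, 263, 0]) cylinder(h = 366, r = 19);
translate([347, 544, 0]) cylinder(h = 366, r = 19);
translate([631, 544, 0]) cylinder(h = 366, r = 19);


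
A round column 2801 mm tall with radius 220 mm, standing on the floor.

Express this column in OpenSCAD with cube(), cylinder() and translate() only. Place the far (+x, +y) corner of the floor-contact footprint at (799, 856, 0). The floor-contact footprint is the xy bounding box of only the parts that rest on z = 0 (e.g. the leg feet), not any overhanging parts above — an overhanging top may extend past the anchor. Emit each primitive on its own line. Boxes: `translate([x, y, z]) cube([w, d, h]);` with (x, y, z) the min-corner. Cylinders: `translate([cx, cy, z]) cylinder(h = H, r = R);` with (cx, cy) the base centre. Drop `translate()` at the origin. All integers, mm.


translate([579, 636, 0]) cylinder(h = 2801, r = 220);


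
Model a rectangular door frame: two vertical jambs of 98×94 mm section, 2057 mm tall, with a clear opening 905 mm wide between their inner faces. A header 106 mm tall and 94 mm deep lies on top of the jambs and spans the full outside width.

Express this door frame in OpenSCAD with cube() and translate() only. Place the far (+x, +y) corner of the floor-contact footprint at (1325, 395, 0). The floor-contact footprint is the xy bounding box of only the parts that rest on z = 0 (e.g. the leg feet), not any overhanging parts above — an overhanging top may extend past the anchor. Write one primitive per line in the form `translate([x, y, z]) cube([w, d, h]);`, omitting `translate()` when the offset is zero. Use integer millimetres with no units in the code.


translate([224, 301, 0]) cube([98, 94, 2057]);
translate([1227, 301, 0]) cube([98, 94, 2057]);
translate([224, 301, 2057]) cube([1101, 94, 106]);


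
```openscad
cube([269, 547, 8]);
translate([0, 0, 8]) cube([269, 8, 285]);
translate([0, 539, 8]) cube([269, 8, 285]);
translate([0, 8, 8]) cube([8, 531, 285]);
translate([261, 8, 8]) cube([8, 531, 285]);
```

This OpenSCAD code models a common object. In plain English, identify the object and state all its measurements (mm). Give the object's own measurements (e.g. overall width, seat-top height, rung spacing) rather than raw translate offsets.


An open-topped rectangular box: outside dimensions 269×547×293 mm, with a uniform wall and base thickness of 8 mm. The base is a full 269×547 slab on the floor; four walls sit on top of the base. The front and back walls (the −y and +y sides) span the full width; the two side walls fit between them.


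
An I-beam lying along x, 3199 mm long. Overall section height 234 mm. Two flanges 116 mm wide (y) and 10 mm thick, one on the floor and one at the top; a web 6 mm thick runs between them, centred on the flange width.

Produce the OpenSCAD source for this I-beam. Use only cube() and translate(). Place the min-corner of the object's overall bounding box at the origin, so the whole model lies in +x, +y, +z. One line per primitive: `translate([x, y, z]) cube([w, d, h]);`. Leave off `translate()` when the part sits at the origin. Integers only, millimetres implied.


cube([3199, 116, 10]);
translate([0, 55, 10]) cube([3199, 6, 214]);
translate([0, 0, 224]) cube([3199, 116, 10]);


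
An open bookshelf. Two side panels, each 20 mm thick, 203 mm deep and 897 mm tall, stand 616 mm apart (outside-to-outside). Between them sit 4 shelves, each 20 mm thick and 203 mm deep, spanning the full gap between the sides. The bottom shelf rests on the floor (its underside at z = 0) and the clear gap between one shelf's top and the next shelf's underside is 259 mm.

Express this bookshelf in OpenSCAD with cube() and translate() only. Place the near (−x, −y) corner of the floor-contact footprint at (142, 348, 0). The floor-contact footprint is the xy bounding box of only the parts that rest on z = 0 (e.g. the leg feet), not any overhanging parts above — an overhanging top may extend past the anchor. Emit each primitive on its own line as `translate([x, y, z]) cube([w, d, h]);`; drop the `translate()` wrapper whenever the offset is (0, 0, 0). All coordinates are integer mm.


translate([142, 348, 0]) cube([20, 203, 897]);
translate([738, 348, 0]) cube([20, 203, 897]);
translate([162, 348, 0]) cube([576, 203, 20]);
translate([162, 348, 279]) cube([576, 203, 20]);
translate([162, 348, 558]) cube([576, 203, 20]);
translate([162, 348, 837]) cube([576, 203, 20]);


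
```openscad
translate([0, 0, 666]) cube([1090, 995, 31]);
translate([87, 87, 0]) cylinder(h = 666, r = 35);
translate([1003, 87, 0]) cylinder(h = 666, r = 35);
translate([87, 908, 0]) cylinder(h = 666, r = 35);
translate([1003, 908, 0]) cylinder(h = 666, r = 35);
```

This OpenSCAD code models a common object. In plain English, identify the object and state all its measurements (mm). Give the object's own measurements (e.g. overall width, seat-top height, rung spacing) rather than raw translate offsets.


A table: top 1090 mm (x) × 995 mm (y), 31 mm thick, upper face at z = 697 mm, on four round legs of 70 mm diameter, each leg's bounding box inset 52 mm from the nearest pair of top edges from z = 0 to the bottom of the top.


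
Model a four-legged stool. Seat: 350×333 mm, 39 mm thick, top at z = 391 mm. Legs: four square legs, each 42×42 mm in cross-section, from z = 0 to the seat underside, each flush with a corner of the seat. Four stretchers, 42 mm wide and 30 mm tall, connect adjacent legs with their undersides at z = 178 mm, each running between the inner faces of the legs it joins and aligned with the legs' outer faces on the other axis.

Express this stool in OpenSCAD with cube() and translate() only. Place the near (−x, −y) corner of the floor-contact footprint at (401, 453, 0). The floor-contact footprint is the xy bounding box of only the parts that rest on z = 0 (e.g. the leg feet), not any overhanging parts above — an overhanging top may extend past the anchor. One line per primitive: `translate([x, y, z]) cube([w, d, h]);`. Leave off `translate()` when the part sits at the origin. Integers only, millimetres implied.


translate([401, 453, 352]) cube([350, 333, 39]);
translate([401, 453, 0]) cube([42, 42, 352]);
translate([709, 453, 0]) cube([42, 42, 352]);
translate([401, 744, 0]) cube([42, 42, 352]);
translate([709, 744, 0]) cube([42, 42, 352]);
translate([443, 453, 178]) cube([266, 42, 30]);
translate([443, 744, 178]) cube([266, 42, 30]);
translate([401, 495, 178]) cube([42, 249, 30]);
translate([709, 495, 178]) cube([42, 249, 30]);


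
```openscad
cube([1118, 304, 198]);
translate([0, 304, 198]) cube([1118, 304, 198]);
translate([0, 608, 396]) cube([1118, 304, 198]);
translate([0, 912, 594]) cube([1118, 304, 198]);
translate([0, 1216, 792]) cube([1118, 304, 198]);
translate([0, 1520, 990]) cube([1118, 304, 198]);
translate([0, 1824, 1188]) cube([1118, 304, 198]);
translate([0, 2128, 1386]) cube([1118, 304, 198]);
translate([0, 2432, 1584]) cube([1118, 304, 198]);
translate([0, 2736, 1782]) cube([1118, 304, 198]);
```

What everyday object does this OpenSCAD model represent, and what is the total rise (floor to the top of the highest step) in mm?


A staircase. The total rise is 1980 mm.

10 identical blocks, each offset up and back from the previous — a staircase. Each step is 198 mm tall and there are 10 of them, so the total rise is 10 × 198 = 1980 mm.


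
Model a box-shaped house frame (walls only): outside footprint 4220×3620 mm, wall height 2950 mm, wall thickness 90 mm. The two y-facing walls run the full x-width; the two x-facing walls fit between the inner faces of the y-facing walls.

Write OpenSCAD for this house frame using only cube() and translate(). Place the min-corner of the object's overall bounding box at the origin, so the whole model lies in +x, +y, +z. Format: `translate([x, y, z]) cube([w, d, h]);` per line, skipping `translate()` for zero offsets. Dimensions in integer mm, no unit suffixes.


cube([4220, 90, 2950]);
translate([0, 3530, 0]) cube([4220, 90, 2950]);
translate([0, 90, 0]) cube([90, 3440, 2950]);
translate([4130, 90, 0]) cube([90, 3440, 2950]);


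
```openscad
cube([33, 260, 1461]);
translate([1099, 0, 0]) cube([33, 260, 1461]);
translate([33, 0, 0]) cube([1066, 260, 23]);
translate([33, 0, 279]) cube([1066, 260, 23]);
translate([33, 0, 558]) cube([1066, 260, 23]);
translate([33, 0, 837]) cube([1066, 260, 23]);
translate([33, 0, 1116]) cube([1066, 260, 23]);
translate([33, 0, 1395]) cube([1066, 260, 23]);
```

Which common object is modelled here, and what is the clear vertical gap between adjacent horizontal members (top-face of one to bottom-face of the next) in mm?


A bookshelf. The clear shelf gap is 256 mm.

Two tall side panels with 6 horizontal boards between them — a bookshelf. The first two shelf undersides are at z = 0 and z = 279; with shelf thickness 23, the clear gap is 279 − 0 − 23 = 256 mm.


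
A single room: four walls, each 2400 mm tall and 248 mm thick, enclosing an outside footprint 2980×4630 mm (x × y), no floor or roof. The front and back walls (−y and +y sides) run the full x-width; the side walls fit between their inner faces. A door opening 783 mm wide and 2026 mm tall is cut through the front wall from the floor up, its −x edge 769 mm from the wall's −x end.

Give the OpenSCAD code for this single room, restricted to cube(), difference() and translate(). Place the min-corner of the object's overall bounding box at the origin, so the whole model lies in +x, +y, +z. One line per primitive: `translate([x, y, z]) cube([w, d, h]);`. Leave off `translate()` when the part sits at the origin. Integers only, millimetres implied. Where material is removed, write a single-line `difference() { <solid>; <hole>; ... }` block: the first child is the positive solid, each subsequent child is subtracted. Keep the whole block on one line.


difference() { cube([2980, 248, 2400]); translate([769, 0, 0]) cube([783, 248, 2026]); }
translate([0, 4382, 0]) cube([2980, 248, 2400]);
translate([0, 248, 0]) cube([248, 4134, 2400]);
translate([2732, 248, 0]) cube([248, 4134, 2400]);


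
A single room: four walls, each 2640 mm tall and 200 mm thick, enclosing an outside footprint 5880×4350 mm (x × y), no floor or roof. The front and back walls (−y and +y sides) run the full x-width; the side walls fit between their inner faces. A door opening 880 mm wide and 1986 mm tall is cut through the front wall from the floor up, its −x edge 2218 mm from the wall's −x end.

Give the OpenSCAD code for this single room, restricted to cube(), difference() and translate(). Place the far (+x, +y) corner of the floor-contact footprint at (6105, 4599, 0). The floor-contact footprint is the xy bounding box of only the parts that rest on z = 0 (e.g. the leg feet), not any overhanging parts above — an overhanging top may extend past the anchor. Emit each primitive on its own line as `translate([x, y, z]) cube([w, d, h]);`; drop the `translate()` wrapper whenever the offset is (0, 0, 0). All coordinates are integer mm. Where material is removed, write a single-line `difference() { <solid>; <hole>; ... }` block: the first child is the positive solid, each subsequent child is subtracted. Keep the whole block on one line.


difference() { translate([225, 249, 0]) cube([5880, 200, 2640]); translate([2443, 249, 0]) cube([880, 200, 1986]); }
translate([225, 4399, 0]) cube([5880, 200, 2640]);
translate([225, 449, 0]) cube([200, 3950, 2640]);
translate([5905, 449, 0]) cube([200, 3950, 2640]);


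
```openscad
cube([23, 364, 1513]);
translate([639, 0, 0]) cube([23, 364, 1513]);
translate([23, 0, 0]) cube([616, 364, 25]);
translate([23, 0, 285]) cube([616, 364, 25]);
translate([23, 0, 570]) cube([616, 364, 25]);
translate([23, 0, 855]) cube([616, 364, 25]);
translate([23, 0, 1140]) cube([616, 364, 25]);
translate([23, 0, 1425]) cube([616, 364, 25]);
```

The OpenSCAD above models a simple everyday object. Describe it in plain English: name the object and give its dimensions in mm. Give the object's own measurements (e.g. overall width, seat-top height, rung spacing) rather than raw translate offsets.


An open bookshelf. Two side panels, each 23 mm thick, 364 mm deep and 1513 mm tall, stand 662 mm apart (outside-to-outside). Between them sit 6 shelves, each 25 mm thick and 364 mm deep, spanning the full gap between the sides. The bottom shelf rests on the floor (its underside at z = 0) and the clear gap between one shelf's top and the next shelf's underside is 260 mm.


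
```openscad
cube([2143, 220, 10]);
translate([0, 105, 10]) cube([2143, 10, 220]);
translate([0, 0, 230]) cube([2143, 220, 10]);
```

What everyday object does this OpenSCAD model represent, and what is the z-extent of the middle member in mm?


An I-beam. The web height is 220 mm.

Two wide flanges with a thin centred web — an I-beam. Overall 240 mm minus two 10 mm flanges gives a web of 240 − 2·10 = 220 mm.


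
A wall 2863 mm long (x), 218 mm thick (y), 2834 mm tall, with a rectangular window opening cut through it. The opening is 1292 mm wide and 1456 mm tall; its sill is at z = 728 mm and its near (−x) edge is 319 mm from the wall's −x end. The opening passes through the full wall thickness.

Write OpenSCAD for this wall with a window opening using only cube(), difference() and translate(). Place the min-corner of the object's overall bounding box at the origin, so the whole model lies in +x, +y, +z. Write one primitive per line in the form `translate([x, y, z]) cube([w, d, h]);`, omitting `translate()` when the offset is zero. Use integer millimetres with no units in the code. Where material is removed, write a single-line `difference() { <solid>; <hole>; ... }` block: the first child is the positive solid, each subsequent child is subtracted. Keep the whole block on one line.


difference() { cube([2863, 218, 2834]); translate([319, 0, 728]) cube([1292, 218, 1456]); }


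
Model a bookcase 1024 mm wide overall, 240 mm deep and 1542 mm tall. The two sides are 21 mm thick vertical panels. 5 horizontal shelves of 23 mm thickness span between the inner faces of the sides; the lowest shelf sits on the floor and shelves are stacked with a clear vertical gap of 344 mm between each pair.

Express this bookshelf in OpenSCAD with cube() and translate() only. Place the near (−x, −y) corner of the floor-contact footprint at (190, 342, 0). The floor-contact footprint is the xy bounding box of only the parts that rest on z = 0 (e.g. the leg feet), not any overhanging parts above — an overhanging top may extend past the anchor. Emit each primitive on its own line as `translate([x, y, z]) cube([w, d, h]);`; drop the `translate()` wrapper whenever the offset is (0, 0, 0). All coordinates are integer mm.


translate([190, 342, 0]) cube([21, 240, 1542]);
translate([1193, 342, 0]) cube([21, 240, 1542]);
translate([211, 342, 0]) cube([982, 240, 23]);
translate([211, 342, 367]) cube([982, 240, 23]);
translate([211, 342, 734]) cube([982, 240, 23]);
translate([211, 342, 1101]) cube([982, 240, 23]);
translate([211, 342, 1468]) cube([982, 240, 23]);


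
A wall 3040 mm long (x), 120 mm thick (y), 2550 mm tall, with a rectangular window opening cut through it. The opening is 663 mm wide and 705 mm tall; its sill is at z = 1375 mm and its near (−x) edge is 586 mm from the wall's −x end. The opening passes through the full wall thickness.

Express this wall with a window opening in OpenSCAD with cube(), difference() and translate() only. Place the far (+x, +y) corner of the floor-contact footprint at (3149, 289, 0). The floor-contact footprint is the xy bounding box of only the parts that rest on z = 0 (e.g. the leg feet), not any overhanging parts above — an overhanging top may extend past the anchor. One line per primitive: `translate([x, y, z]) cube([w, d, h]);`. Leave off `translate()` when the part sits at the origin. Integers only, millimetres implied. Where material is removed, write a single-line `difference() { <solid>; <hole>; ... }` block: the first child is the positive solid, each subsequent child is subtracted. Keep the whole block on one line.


difference() { translate([109, 169, 0]) cube([3040, 120, 2550]); translate([695, 169, 1375]) cube([663, 120, 705]); }
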